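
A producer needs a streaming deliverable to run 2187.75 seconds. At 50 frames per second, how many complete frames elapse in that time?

Frames = 2187.75 × 50 = 218775/2 ≈ 109387.5000.
Complete frames: 109387.

109387 frames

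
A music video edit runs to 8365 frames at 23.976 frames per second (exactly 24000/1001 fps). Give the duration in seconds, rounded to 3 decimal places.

348.890 seconds

Running time = 8365 × 1001/24000 = 1674673/4800 s ≈ 348.890 s.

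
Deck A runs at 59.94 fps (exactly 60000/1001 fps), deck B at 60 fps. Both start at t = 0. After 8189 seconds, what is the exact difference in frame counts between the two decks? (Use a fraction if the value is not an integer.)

A emits 60000/1001 × 8189 = 491340000/1001 frames; B emits 60 × 8189 = 491340.
Difference = 491340/1001 frames (≈ 490.8492); B is ahead of A.

491340/1001 frames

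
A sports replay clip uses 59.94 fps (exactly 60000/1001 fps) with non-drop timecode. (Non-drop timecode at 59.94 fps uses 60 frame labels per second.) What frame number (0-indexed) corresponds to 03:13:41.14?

697274

Total seconds to the label: (3 × 3600 + 13 × 60 + 41) = 11621.
Frame index = 11621 × 60 + 14 = 697274.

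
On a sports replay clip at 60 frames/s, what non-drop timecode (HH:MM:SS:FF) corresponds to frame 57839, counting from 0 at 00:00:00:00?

57839 ÷ 60 = 963 full seconds, remainder 59 frames.
963 s = 0 h 16 min 3 s.
Timecode: 00:16:03:59.

00:16:03:59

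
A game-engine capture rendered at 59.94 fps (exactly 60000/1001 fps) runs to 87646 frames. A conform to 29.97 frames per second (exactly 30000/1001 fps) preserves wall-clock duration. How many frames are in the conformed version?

Target frames = source frames × (target rate / source rate) = 87646 × (30000/1001)/(60000/1001) = 87646 × 1/2 = 43823.

43823 frames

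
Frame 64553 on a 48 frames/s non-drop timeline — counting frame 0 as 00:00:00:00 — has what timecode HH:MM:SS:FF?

00:22:24:41

64553 ÷ 48 = 1344 full seconds, remainder 41 frames.
1344 s = 0 h 22 min 24 s.
Timecode: 00:22:24:41.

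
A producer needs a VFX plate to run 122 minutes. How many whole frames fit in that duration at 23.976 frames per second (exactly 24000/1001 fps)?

175504 frames

122 min = 7320 s.
Frames = 7320 × 24000/1001 = 175680000/1001 ≈ 175504.4955.
Complete frames: 175504.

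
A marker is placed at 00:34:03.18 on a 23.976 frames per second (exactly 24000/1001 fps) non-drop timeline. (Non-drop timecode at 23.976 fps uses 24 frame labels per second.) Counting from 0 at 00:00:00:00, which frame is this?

frame 49050

Total seconds to the label: (0 × 3600 + 34 × 60 + 3) = 2043.
Frame index = 2043 × 24 + 18 = 49050.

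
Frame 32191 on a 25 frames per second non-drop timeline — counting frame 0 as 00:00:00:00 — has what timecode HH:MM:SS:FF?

00:21:27:16

32191 ÷ 25 = 1287 full seconds, remainder 16 frames.
1287 s = 0 h 21 min 27 s.
Timecode: 00:21:27:16.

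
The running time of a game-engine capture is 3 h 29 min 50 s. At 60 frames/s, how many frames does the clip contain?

3 h 29 min 50 s = 12590 s.
Frames = 12590 × 60 = 755400.

755400 frames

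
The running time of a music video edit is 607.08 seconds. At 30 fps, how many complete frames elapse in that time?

18212 frames

Frames = 607.08 × 30 = 91062/5 ≈ 18212.4000.
Complete frames: 18212.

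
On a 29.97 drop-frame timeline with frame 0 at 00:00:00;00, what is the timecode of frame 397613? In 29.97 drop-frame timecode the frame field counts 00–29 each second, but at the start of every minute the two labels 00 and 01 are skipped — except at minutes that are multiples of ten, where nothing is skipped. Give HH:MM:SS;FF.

03:41:07;01

Ten DF minutes hold 17982 frames, so frame 397613 lies in block 22 (frames 395604–413585) with 2009 frames into that block.
The block's first minute is 1800 frames and the rest 1798 each; 2009 frames reaches minute 1, so 22 × 18 + 1 × 2 = 398 labels have been skipped so far.
Adding those back, label number 397613 + 398 = 398011 at 30 labels/s is 13267 s + 1 f = 3 h 41 min 7 s frame 1, i.e. 03:41:07;01.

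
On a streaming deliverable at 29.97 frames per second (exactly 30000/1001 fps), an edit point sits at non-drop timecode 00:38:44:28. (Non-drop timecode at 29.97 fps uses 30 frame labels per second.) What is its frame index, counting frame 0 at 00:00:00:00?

69748

Total seconds to the label: (0 × 3600 + 38 × 60 + 44) = 2324.
Frame index = 2324 × 30 + 28 = 69748.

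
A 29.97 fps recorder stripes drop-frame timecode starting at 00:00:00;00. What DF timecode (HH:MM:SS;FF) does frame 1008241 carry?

09:20:41;19

Ten DF minutes hold 17982 frames, so frame 1008241 lies in block 56 (frames 1006992–1024973) with 1249 frames into that block.
The block's first minute is 1800 frames and the rest 1798 each; 1249 frames reaches minute 0, so 56 × 18 + 0 × 2 = 1008 labels have been skipped so far.
Adding those back, label number 1008241 + 1008 = 1009249 at 30 labels/s is 33641 s + 19 f = 9 h 20 min 41 s frame 19, i.e. 09:20:41;19.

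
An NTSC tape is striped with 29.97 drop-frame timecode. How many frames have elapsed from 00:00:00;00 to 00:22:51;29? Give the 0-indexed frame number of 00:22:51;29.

41119

Complete 10-minute blocks: 2, each 17982 frames → 35964.
Remaining 2 whole minutes in the current block: 1800 + 1 × 1798 = 3598 frames.
Within the current minute: 51 × 30 + 29 − 2 = 1557 (labels ;00/;01 skipped at this minute). Total = 35964 + 3598 + 1557 = 41119.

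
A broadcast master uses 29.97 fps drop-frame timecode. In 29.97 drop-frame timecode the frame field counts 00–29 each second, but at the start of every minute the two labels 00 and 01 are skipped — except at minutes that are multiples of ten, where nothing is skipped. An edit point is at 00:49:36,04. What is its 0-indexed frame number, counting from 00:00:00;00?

Complete 10-minute blocks: 4, each 17982 frames → 71928.
Remaining 9 whole minutes in the current block: 1800 + 8 × 1798 = 16184 frames.
Within the current minute: 36 × 30 + 4 − 2 = 1082 (labels ;00/;01 skipped at this minute). Total = 71928 + 16184 + 1082 = 89194.

89194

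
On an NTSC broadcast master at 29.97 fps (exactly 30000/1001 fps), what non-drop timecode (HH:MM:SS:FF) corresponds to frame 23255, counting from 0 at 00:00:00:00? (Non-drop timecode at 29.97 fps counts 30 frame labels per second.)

00:12:55:05

23255 ÷ 30 = 775 full seconds, remainder 5 frames.
775 s = 0 h 12 min 55 s.
Timecode: 00:12:55:05.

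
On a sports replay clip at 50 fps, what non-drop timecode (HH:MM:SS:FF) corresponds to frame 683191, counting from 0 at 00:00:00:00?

03:47:43:41

683191 ÷ 50 = 13663 full seconds, remainder 41 frames.
13663 s = 3 h 47 min 43 s.
Timecode: 03:47:43:41.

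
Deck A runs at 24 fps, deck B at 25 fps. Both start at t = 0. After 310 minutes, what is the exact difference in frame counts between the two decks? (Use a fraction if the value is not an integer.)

310 min = 18600 s.
A emits 24 × 18600 = 446400 frames; B emits 25 × 18600 = 465000.
Difference = 18600 frames; B is ahead of A.

18600 frames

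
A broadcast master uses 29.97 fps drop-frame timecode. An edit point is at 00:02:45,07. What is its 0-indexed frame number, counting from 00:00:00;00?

Complete 10-minute blocks: 0, each 17982 frames → 0.
Remaining 2 whole minutes in the current block: 1800 + 1 × 1798 = 3598 frames.
Within the current minute: 45 × 30 + 7 − 2 = 1355 (labels ;00/;01 skipped at this minute). Total = 0 + 3598 + 1355 = 4953.

4953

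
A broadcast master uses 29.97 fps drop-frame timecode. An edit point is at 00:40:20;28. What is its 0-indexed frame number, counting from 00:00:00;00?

72556

As if non-drop at 30 labels/s: (0 × 3600 + 40 × 60 + 20) × 30 + 28 = 72628.
Minute boundaries passed: 40; those not divisible by 10: 40 − 4 = 36; dropped labels = 2 × 36 = 72.
Actual frame index = 72628 − 72 = 72556.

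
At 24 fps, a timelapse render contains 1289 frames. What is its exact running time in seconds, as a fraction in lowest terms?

Running time = 1289 ÷ (24) = 1289 × 1/24 = 1289/24 s.

1289/24 seconds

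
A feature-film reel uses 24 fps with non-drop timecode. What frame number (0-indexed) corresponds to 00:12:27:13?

frame 17941

Total seconds to the label: (0 × 3600 + 12 × 60 + 27) = 747.
Frame index = 747 × 24 + 13 = 17941.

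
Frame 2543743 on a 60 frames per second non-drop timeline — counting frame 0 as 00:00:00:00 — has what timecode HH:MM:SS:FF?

2543743 ÷ 60 = 42395 full seconds, remainder 43 frames.
42395 s = 11 h 46 min 35 s.
Timecode: 11:46:35:43.

11:46:35:43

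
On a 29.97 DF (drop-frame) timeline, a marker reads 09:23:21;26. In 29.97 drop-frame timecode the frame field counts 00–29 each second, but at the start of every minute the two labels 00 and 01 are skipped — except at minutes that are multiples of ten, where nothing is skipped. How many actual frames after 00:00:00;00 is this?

1013042

Complete 10-minute blocks: 56, each 17982 frames → 1006992.
Remaining 3 whole minutes in the current block: 1800 + 2 × 1798 = 5396 frames.
Within the current minute: 21 × 30 + 26 − 2 = 654 (labels ;00/;01 skipped at this minute). Total = 1006992 + 5396 + 654 = 1013042.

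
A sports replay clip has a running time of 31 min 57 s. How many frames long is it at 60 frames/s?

31 min 57 s = 1917 s.
Frames = 1917 × 60 = 115020.

115020 frames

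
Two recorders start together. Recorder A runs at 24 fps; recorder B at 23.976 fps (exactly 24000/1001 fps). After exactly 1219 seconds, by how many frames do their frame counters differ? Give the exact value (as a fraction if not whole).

29256/1001 frames

A emits 24 × 1219 = 29256 frames; B emits 24000/1001 × 1219 = 29256000/1001.
Difference = 29256/1001 frames (≈ 29.2268); B is behind A.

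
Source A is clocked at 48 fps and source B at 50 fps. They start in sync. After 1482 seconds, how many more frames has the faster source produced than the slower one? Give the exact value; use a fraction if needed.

A emits 48 × 1482 = 71136 frames; B emits 50 × 1482 = 74100.
Difference = 2964 frames; B is ahead of A.

2964 frames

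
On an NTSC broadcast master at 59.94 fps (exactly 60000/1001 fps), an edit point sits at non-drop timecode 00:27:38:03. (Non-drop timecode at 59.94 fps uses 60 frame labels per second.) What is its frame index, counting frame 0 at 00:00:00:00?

frame 99483

Total seconds to the label: (0 × 3600 + 27 × 60 + 38) = 1658.
Frame index = 1658 × 60 + 3 = 99483.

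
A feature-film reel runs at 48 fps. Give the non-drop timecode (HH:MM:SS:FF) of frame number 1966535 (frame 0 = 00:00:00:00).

1966535 ÷ 48 = 40969 full seconds, remainder 23 frames.
40969 s = 11 h 22 min 49 s.
Timecode: 11:22:49:23.

11:22:49:23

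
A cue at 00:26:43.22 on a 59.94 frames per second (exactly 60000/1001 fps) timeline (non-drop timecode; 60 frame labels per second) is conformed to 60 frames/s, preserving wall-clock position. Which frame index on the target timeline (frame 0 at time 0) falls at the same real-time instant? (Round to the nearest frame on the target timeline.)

Source frame index: (0×3600 + 26×60 + 43) × 60 + 22 = 96202.
Real time: 96202 / (60000/1001) = 48149101/30000 s.
Target frame: (48149101/30000) × (60) = 48149101/500 ≈ 96298.202 → 96298.

frame 96298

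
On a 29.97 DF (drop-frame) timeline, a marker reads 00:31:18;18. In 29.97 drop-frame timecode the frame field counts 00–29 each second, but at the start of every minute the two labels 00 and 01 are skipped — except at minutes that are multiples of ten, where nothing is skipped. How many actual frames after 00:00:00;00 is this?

Complete 10-minute blocks: 3, each 17982 frames → 53946.
Remaining 1 whole minute in the current block: 1800 + 0 × 1798 = 1800 frames.
Within the current minute: 18 × 30 + 18 − 2 = 556 (labels ;00/;01 skipped at this minute). Total = 53946 + 1800 + 556 = 56302.

56302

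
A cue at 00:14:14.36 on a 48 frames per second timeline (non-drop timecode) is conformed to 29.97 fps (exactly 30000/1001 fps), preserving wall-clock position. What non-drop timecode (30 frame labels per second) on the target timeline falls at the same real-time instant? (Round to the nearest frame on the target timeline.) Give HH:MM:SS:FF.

Source frame index: (0×3600 + 14×60 + 14) × 48 + 36 = 41028.
Real time: 41028 / (48) = 3419/4 s.
Target frame: (3419/4) × (30000/1001) = 1972500/77 ≈ 25616.883 → 25617.
At 30 labels/s: frame 25617 → 00:14:13:27.

00:14:13:27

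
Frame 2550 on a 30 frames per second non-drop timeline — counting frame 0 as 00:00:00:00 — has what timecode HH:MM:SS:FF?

00:01:25:00

2550 ÷ 30 = 85 full seconds, remainder 0 frames.
85 s = 0 h 1 min 25 s.
Timecode: 00:01:25:00.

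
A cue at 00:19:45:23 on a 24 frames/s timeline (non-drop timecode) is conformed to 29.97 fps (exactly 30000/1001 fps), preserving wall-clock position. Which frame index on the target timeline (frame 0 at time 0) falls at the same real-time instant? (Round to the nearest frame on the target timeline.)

frame 35543

Source frame index: (0×3600 + 19×60 + 45) × 24 + 23 = 28463.
Real time: 28463 / (24) = 28463/24 s.
Target frame: (28463/24) × (30000/1001) = 35578750/1001 ≈ 35543.207 → 35543.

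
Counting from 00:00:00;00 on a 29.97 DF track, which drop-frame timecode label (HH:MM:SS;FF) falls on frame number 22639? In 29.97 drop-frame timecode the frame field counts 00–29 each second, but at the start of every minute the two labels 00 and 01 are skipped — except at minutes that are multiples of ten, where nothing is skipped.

00:12:35;11

Ten DF minutes hold 17982 frames, so frame 22639 lies in block 1 (frames 17982–35963) with 4657 frames into that block.
The block's first minute is 1800 frames and the rest 1798 each; 4657 frames reaches minute 2, so 1 × 18 + 2 × 2 = 22 labels have been skipped so far.
Adding those back, label number 22639 + 22 = 22661 at 30 labels/s is 755 s + 11 f = 0 h 12 min 35 s frame 11, i.e. 00:12:35;11.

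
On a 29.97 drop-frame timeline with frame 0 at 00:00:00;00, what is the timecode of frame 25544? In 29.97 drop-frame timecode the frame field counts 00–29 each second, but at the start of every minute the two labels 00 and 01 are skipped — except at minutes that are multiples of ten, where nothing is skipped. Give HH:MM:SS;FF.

Ten DF minutes hold 17982 frames, so frame 25544 lies in block 1 (frames 17982–35963) with 7562 frames into that block.
The block's first minute is 1800 frames and the rest 1798 each; 7562 frames reaches minute 4, so 1 × 18 + 4 × 2 = 26 labels have been skipped so far.
Adding those back, label number 25544 + 26 = 25570 at 30 labels/s is 852 s + 10 f = 0 h 14 min 12 s frame 10, i.e. 00:14:12;10.

00:14:12;10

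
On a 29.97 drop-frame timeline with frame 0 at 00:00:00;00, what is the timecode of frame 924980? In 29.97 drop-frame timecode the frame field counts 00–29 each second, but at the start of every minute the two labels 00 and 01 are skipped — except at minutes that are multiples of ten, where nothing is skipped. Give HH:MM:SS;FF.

08:34:23;16

Each 10-minute DF block holds 10 × 60 × 30 − 9 × 2 = 17982 frames. 924980 ÷ 17982 → 51 full blocks, remainder 7898.
Within the partial block the first minute is 1800 frames and each further minute 1798, so 4 further minute boundaries passed. Total skipped labels = 18 × 51 + 2 × 4 = 926.
Non-drop label index = 924980 + 926 = 925906; at 30 labels/s that is 08:34:23:16, i.e. DF 08:34:23;16.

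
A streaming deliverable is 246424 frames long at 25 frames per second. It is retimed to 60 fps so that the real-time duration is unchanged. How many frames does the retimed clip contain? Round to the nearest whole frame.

Frames at target rate = 246424 × (60) / (25) = 2957088/5 ≈ 591417.600.
Nearest whole frame: 591418.

591418 frames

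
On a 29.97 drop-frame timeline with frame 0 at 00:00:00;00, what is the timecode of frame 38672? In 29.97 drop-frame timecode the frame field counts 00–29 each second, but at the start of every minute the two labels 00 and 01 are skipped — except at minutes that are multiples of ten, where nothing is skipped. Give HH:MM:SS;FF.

Ten DF minutes hold 17982 frames, so frame 38672 lies in block 2 (frames 35964–53945) with 2708 frames into that block.
The block's first minute is 1800 frames and the rest 1798 each; 2708 frames reaches minute 1, so 2 × 18 + 1 × 2 = 38 labels have been skipped so far.
Adding those back, label number 38672 + 38 = 38710 at 30 labels/s is 1290 s + 10 f = 0 h 21 min 30 s frame 10, i.e. 00:21:30;10.

00:21:30;10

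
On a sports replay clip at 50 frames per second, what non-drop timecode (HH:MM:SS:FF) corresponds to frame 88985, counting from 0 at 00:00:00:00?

88985 ÷ 50 = 1779 full seconds, remainder 35 frames.
1779 s = 0 h 29 min 39 s.
Timecode: 00:29:39:35.

00:29:39:35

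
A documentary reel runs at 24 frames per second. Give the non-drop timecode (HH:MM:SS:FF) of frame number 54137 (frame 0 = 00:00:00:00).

54137 ÷ 24 = 2255 full seconds, remainder 17 frames.
2255 s = 0 h 37 min 35 s.
Timecode: 00:37:35:17.

00:37:35:17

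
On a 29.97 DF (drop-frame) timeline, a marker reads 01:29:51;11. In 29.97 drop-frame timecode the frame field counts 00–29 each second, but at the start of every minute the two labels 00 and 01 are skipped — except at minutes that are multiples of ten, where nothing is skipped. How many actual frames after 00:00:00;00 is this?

161579

Complete 10-minute blocks: 8, each 17982 frames → 143856.
Remaining 9 whole minutes in the current block: 1800 + 8 × 1798 = 16184 frames.
Within the current minute: 51 × 30 + 11 − 2 = 1539 (labels ;00/;01 skipped at this minute). Total = 143856 + 16184 + 1539 = 161579.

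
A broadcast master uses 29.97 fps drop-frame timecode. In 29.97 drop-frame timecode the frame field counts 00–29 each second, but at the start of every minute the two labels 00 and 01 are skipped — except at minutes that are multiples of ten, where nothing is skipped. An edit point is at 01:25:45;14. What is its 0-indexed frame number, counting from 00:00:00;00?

154210

As if non-drop at 30 labels/s: (1 × 3600 + 25 × 60 + 45) × 30 + 14 = 154364.
Minute boundaries passed: 85; those not divisible by 10: 85 − 8 = 77; dropped labels = 2 × 77 = 154.
Actual frame index = 154364 − 154 = 154210.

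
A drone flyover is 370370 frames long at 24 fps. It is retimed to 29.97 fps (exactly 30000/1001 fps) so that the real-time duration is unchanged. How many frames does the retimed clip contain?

Target frames = source frames × (target rate / source rate) = 370370 × (30000/1001)/(24) = 370370 × 1250/1001 = 462500.

462500 frames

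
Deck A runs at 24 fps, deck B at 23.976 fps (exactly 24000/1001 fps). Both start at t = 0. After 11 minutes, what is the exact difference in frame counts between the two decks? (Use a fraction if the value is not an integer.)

11 min = 660 s.
A emits 24 × 660 = 15840 frames; B emits 24000/1001 × 660 = 1440000/91.
Difference = 1440/91 frames (≈ 15.8242); B is behind A.

1440/91 frames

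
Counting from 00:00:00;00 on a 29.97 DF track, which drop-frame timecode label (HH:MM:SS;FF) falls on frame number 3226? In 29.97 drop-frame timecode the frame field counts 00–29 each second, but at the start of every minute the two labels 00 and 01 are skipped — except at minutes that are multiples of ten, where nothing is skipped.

00:01:47;18

Ten DF minutes hold 17982 frames, so frame 3226 lies in block 0 (frames 0–17981) with 3226 frames into that block.
The block's first minute is 1800 frames and the rest 1798 each; 3226 frames reaches minute 1, so 0 × 18 + 1 × 2 = 2 labels have been skipped so far.
Adding those back, label number 3226 + 2 = 3228 at 30 labels/s is 107 s + 18 f = 0 h 1 min 47 s frame 18, i.e. 00:01:47;18.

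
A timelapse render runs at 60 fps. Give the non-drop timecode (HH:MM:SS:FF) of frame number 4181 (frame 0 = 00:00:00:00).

00:01:09:41

4181 ÷ 60 = 69 full seconds, remainder 41 frames.
69 s = 0 h 1 min 9 s.
Timecode: 00:01:09:41.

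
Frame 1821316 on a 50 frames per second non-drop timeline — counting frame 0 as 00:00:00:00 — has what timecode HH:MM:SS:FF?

1821316 ÷ 50 = 36426 full seconds, remainder 16 frames.
36426 s = 10 h 7 min 6 s.
Timecode: 10:07:06:16.

10:07:06:16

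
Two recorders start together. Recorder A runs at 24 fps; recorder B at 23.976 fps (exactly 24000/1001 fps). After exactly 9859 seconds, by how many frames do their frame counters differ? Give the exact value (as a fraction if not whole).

236616/1001 frames

A emits 24 × 9859 = 236616 frames; B emits 24000/1001 × 9859 = 236616000/1001.
Difference = 236616/1001 frames (≈ 236.3796); B is behind A.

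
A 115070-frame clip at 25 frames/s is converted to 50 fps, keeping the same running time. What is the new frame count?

230140 frames

Frames at target rate = 115070 × (50) / (25) = 230140.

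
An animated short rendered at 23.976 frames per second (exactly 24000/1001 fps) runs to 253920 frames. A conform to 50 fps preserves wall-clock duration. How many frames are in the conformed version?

529529 frames

Target frames = source frames × (target rate / source rate) = 253920 × (50)/(24000/1001) = 253920 × 1001/480 = 529529.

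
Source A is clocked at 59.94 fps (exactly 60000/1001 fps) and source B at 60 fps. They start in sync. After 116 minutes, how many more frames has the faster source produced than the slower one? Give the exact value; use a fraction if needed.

116 min = 6960 s.
A emits 60000/1001 × 6960 = 417600000/1001 frames; B emits 60 × 6960 = 417600.
Difference = 417600/1001 frames (≈ 417.1828); B is ahead of A.

417600/1001 frames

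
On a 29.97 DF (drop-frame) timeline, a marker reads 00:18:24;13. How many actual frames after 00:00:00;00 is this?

33099

As if non-drop at 30 labels/s: (0 × 3600 + 18 × 60 + 24) × 30 + 13 = 33133.
Minute boundaries passed: 18; those not divisible by 10: 18 − 1 = 17; dropped labels = 2 × 17 = 34.
Actual frame index = 33133 − 34 = 33099.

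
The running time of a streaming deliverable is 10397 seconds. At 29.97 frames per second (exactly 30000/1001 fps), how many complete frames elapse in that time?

311598 frames

Frames = 10397 × 30000/1001 = 311910000/1001 ≈ 311598.4016.
Complete frames: 311598.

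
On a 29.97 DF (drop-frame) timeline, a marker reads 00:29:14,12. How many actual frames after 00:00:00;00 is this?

Complete 10-minute blocks: 2, each 17982 frames → 35964.
Remaining 9 whole minutes in the current block: 1800 + 8 × 1798 = 16184 frames.
Within the current minute: 14 × 30 + 12 − 2 = 430 (labels ;00/;01 skipped at this minute). Total = 35964 + 16184 + 430 = 52578.

52578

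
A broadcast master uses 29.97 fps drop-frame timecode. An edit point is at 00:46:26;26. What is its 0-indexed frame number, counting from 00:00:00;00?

As if non-drop at 30 labels/s: (0 × 3600 + 46 × 60 + 26) × 30 + 26 = 83606.
Minute boundaries passed: 46; those not divisible by 10: 46 − 4 = 42; dropped labels = 2 × 42 = 84.
Actual frame index = 83606 − 84 = 83522.

83522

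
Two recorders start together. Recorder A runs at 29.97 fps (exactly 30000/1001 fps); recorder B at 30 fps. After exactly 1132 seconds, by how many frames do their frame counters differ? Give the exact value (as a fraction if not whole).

33960/1001 frames

A emits 30000/1001 × 1132 = 33960000/1001 frames; B emits 30 × 1132 = 33960.
Difference = 33960/1001 frames (≈ 33.9261); B is ahead of A.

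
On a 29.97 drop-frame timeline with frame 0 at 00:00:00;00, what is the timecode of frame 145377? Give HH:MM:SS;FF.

Ten DF minutes hold 17982 frames, so frame 145377 lies in block 8 (frames 143856–161837) with 1521 frames into that block.
The block's first minute is 1800 frames and the rest 1798 each; 1521 frames reaches minute 0, so 8 × 18 + 0 × 2 = 144 labels have been skipped so far.
Adding those back, label number 145377 + 144 = 145521 at 30 labels/s is 4850 s + 21 f = 1 h 20 min 50 s frame 21, i.e. 01:20:50;21.

01:20:50;21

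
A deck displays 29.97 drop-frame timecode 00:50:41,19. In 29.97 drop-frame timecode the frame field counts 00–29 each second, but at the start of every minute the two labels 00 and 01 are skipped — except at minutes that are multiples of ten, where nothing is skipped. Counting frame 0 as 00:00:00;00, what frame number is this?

91159

As if non-drop at 30 labels/s: (0 × 3600 + 50 × 60 + 41) × 30 + 19 = 91249.
Minute boundaries passed: 50; those not divisible by 10: 50 − 5 = 45; dropped labels = 2 × 45 = 90.
Actual frame index = 91249 − 90 = 91159.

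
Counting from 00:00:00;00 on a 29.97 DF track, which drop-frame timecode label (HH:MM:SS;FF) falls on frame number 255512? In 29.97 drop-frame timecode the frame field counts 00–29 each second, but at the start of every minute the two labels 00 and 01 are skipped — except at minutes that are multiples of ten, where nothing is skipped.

02:22:05;18

Each 10-minute DF block holds 10 × 60 × 30 − 9 × 2 = 17982 frames. 255512 ÷ 17982 → 14 full blocks, remainder 3764.
Within the partial block the first minute is 1800 frames and each further minute 1798, so 2 further minute boundaries passed. Total skipped labels = 18 × 14 + 2 × 2 = 256.
Non-drop label index = 255512 + 256 = 255768; at 30 labels/s that is 02:22:05:18, i.e. DF 02:22:05;18.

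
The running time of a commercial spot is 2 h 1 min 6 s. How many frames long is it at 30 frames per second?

2 h 1 min 6 s = 7266 s.
Frames = 7266 × 30 = 217980.

217980 frames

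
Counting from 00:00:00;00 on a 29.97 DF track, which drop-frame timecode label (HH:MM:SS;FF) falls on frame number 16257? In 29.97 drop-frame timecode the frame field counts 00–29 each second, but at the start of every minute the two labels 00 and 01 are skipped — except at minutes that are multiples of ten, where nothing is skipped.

Each 10-minute DF block holds 10 × 60 × 30 − 9 × 2 = 17982 frames. 16257 ÷ 17982 → 0 full blocks, remainder 16257.
Within the partial block the first minute is 1800 frames and each further minute 1798, so 9 further minute boundaries passed. Total skipped labels = 18 × 0 + 2 × 9 = 18.
Non-drop label index = 16257 + 18 = 16275; at 30 labels/s that is 00:09:02:15, i.e. DF 00:09:02;15.

00:09:02;15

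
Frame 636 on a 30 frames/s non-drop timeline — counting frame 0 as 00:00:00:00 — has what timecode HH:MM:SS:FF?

00:00:21:06

636 ÷ 30 = 21 full seconds, remainder 6 frames.
21 s = 0 h 0 min 21 s.
Timecode: 00:00:21:06.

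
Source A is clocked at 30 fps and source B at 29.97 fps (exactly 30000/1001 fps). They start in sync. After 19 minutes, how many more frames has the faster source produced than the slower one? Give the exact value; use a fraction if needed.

34200/1001 frames

19 min = 1140 s.
A emits 30 × 1140 = 34200 frames; B emits 30000/1001 × 1140 = 34200000/1001.
Difference = 34200/1001 frames (≈ 34.1658); B is behind A.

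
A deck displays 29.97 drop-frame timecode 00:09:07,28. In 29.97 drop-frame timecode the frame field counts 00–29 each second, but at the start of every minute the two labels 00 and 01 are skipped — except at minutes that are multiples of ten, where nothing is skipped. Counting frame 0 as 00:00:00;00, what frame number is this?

Complete 10-minute blocks: 0, each 17982 frames → 0.
Remaining 9 whole minutes in the current block: 1800 + 8 × 1798 = 16184 frames.
Within the current minute: 7 × 30 + 28 − 2 = 236 (labels ;00/;01 skipped at this minute). Total = 0 + 16184 + 236 = 16420.

16420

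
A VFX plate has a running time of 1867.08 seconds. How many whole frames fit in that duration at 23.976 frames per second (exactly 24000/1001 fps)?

Frames = 1867.08 × 24000/1001 = 44809920/1001 ≈ 44765.1548.
Complete frames: 44765.

44765 frames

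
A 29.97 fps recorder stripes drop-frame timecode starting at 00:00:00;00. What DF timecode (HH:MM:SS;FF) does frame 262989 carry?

02:26:15;03

Ten DF minutes hold 17982 frames, so frame 262989 lies in block 14 (frames 251748–269729) with 11241 frames into that block.
The block's first minute is 1800 frames and the rest 1798 each; 11241 frames reaches minute 6, so 14 × 18 + 6 × 2 = 264 labels have been skipped so far.
Adding those back, label number 262989 + 264 = 263253 at 30 labels/s is 8775 s + 3 f = 2 h 26 min 15 s frame 3, i.e. 02:26:15;03.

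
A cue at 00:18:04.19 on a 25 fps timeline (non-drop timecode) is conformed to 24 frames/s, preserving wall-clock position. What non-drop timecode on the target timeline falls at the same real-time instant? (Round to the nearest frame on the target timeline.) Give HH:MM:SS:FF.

Source frame index: (0×3600 + 18×60 + 4) × 25 + 19 = 27119.
Real time: 27119 / (25) = 27119/25 s.
Target frame: (27119/25) × (24) = 650856/25 ≈ 26034.240 → 26034.
At 24 labels/s: frame 26034 → 00:18:04:18.

00:18:04:18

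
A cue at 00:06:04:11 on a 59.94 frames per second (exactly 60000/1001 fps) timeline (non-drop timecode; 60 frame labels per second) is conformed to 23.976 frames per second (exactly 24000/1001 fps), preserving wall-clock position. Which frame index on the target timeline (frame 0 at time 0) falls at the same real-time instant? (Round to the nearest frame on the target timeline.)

Source frame index: (0×3600 + 6×60 + 4) × 60 + 11 = 21851.
Real time: 21851 / (60000/1001) = 21872851/60000 s.
Target frame: (21872851/60000) × (24000/1001) = 43702/5 ≈ 8740.400 → 8740.

frame 8740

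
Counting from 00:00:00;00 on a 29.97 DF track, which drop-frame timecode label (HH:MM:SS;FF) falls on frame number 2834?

00:01:34;16

Each 10-minute DF block holds 10 × 60 × 30 − 9 × 2 = 17982 frames. 2834 ÷ 17982 → 0 full blocks, remainder 2834.
Within the partial block the first minute is 1800 frames and each further minute 1798, so 1 further minute boundary passed. Total skipped labels = 18 × 0 + 2 × 1 = 2.
Non-drop label index = 2834 + 2 = 2836; at 30 labels/s that is 00:01:34:16, i.e. DF 00:01:34;16.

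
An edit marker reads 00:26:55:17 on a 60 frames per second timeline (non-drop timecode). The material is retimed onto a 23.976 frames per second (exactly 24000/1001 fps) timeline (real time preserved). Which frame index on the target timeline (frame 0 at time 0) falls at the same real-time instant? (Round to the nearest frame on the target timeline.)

Source frame index: (0×3600 + 26×60 + 55) × 60 + 17 = 96917.
Real time: 96917 / (60) = 96917/60 s.
Target frame: (96917/60) × (24000/1001) = 38766800/1001 ≈ 38728.072 → 38728.

frame 38728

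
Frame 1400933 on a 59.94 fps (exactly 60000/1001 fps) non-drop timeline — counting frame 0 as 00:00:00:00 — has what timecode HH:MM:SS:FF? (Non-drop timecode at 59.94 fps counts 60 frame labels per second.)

1400933 ÷ 60 = 23348 full seconds, remainder 53 frames.
23348 s = 6 h 29 min 8 s.
Timecode: 06:29:08:53.

06:29:08:53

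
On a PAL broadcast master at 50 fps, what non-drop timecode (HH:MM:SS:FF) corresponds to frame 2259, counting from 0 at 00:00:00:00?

2259 ÷ 50 = 45 full seconds, remainder 9 frames.
45 s = 0 h 0 min 45 s.
Timecode: 00:00:45:09.

00:00:45:09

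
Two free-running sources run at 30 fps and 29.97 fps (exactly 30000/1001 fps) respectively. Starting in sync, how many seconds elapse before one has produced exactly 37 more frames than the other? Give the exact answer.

The gap grows by |30000/1001 − 30| = 30/1001 frames per second.
Time for a 37-frame gap: 37 ÷ (30/1001) = 37037/30 s.

37037/30 seconds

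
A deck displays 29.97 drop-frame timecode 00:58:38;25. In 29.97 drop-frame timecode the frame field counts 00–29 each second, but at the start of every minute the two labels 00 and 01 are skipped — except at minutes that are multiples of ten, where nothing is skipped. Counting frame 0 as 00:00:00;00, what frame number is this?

105459

Complete 10-minute blocks: 5, each 17982 frames → 89910.
Remaining 8 whole minutes in the current block: 1800 + 7 × 1798 = 14386 frames.
Within the current minute: 38 × 30 + 25 − 2 = 1163 (labels ;00/;01 skipped at this minute). Total = 89910 + 14386 + 1163 = 105459.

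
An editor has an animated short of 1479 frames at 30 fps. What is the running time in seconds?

49.3 seconds

Running time = 1479 / (30) = 49.3 s.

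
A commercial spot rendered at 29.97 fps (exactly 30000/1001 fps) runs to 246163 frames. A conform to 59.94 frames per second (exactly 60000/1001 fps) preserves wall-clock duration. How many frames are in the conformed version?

Target frames = source frames × (target rate / source rate) = 246163 × (60000/1001)/(30000/1001) = 246163 × 2 = 492326.

492326 frames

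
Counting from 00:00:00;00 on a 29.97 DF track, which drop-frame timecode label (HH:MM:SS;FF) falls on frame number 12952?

Ten DF minutes hold 17982 frames, so frame 12952 lies in block 0 (frames 0–17981) with 12952 frames into that block.
The block's first minute is 1800 frames and the rest 1798 each; 12952 frames reaches minute 7, so 0 × 18 + 7 × 2 = 14 labels have been skipped so far.
Adding those back, label number 12952 + 14 = 12966 at 30 labels/s is 432 s + 6 f = 0 h 7 min 12 s frame 6, i.e. 00:07:12;06.

00:07:12;06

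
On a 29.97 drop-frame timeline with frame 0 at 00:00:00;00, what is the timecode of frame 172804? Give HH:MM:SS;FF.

01:36:05;28

Each 10-minute DF block holds 10 × 60 × 30 − 9 × 2 = 17982 frames. 172804 ÷ 17982 → 9 full blocks, remainder 10966.
Within the partial block the first minute is 1800 frames and each further minute 1798, so 6 further minute boundaries passed. Total skipped labels = 18 × 9 + 2 × 6 = 174.
Non-drop label index = 172804 + 174 = 172978; at 30 labels/s that is 01:36:05:28, i.e. DF 01:36:05;28.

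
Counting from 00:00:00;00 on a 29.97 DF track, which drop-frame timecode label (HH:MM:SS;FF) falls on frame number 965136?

08:56:43;12

Ten DF minutes hold 17982 frames, so frame 965136 lies in block 53 (frames 953046–971027) with 12090 frames into that block.
The block's first minute is 1800 frames and the rest 1798 each; 12090 frames reaches minute 6, so 53 × 18 + 6 × 2 = 966 labels have been skipped so far.
Adding those back, label number 965136 + 966 = 966102 at 30 labels/s is 32203 s + 12 f = 8 h 56 min 43 s frame 12, i.e. 08:56:43;12.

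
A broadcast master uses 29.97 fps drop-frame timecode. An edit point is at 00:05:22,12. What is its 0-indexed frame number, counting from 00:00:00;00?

9662

As if non-drop at 30 labels/s: (0 × 3600 + 5 × 60 + 22) × 30 + 12 = 9672.
Minute boundaries passed: 5; those not divisible by 10: 5 − 0 = 5; dropped labels = 2 × 5 = 10.
Actual frame index = 9672 − 10 = 9662.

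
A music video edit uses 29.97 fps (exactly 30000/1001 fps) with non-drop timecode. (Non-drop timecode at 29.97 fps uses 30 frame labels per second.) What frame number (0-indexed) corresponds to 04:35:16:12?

Total seconds to the label: (4 × 3600 + 35 × 60 + 16) = 16516.
Frame index = 16516 × 30 + 12 = 495492.

495492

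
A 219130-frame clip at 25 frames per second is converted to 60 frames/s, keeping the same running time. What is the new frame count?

525912 frames

Target frames = source frames × (target rate / source rate) = 219130 × (60)/(25) = 219130 × 12/5 = 525912.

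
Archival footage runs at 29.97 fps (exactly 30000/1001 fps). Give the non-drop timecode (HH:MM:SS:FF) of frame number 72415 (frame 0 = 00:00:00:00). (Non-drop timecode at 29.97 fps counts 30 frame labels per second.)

00:40:13:25

72415 ÷ 30 = 2413 full seconds, remainder 25 frames.
2413 s = 0 h 40 min 13 s.
Timecode: 00:40:13:25.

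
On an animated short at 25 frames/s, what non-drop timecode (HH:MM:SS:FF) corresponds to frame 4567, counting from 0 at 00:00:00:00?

4567 ÷ 25 = 182 full seconds, remainder 17 frames.
182 s = 0 h 3 min 2 s.
Timecode: 00:03:02:17.

00:03:02:17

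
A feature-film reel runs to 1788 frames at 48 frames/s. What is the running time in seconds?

37.25 seconds

Running time = 1788 / (48) = 37.25 s.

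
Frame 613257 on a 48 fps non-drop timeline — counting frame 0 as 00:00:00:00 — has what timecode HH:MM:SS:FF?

03:32:56:09

613257 ÷ 48 = 12776 full seconds, remainder 9 frames.
12776 s = 3 h 32 min 56 s.
Timecode: 03:32:56:09.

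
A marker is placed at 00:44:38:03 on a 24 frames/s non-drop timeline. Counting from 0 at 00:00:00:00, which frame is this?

Total seconds to the label: (0 × 3600 + 44 × 60 + 38) = 2678.
Frame index = 2678 × 24 + 3 = 64275.

frame 64275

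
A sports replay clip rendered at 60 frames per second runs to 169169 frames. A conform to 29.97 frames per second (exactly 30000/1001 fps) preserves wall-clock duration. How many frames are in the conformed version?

Target frames = source frames × (target rate / source rate) = 169169 × (30000/1001)/(60) = 169169 × 500/1001 = 84500.

84500 frames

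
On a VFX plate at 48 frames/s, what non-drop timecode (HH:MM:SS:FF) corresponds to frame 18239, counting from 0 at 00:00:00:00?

18239 ÷ 48 = 379 full seconds, remainder 47 frames.
379 s = 0 h 6 min 19 s.
Timecode: 00:06:19:47.

00:06:19:47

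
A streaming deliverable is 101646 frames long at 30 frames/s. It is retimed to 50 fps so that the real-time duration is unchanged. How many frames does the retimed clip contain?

Target frames = source frames × (target rate / source rate) = 101646 × (50)/(30) = 101646 × 5/3 = 169410.

169410 frames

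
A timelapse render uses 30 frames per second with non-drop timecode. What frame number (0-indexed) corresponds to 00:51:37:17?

frame 92927

Total seconds to the label: (0 × 3600 + 51 × 60 + 37) = 3097.
Frame index = 3097 × 30 + 17 = 92927.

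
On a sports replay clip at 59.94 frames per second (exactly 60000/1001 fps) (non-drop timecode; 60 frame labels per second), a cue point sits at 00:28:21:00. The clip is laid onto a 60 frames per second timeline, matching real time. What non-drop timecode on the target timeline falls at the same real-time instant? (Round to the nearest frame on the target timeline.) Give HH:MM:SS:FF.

Source frame index: (0×3600 + 28×60 + 21) × 60 + 0 = 102060.
Real time: 102060 / (60000/1001) = 1702701/1000 s.
Target frame: (1702701/1000) × (60) = 5108103/50 ≈ 102162.060 → 102162.
At 60 labels/s: frame 102162 → 00:28:22:42.

00:28:22:42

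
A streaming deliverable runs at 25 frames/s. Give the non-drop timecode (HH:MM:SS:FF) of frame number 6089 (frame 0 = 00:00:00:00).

6089 ÷ 25 = 243 full seconds, remainder 14 frames.
243 s = 0 h 4 min 3 s.
Timecode: 00:04:03:14.

00:04:03:14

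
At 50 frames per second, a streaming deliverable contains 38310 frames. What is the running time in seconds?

Running time = 38310 / (50) = 766.2 s.

766.2 seconds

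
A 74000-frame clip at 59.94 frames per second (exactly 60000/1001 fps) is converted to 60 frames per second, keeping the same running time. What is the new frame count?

74074 frames

Target frames = source frames × (target rate / source rate) = 74000 × (60)/(60000/1001) = 74000 × 1001/1000 = 74074.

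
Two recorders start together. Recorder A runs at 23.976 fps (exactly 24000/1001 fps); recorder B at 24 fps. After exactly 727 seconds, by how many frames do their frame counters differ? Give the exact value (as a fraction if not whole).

A emits 24000/1001 × 727 = 17448000/1001 frames; B emits 24 × 727 = 17448.
Difference = 17448/1001 frames (≈ 17.4306); B is ahead of A.

17448/1001 frames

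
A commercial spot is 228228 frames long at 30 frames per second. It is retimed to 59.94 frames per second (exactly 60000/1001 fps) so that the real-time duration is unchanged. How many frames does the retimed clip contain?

456000 frames

Target frames = source frames × (target rate / source rate) = 228228 × (60000/1001)/(30) = 228228 × 2000/1001 = 456000.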